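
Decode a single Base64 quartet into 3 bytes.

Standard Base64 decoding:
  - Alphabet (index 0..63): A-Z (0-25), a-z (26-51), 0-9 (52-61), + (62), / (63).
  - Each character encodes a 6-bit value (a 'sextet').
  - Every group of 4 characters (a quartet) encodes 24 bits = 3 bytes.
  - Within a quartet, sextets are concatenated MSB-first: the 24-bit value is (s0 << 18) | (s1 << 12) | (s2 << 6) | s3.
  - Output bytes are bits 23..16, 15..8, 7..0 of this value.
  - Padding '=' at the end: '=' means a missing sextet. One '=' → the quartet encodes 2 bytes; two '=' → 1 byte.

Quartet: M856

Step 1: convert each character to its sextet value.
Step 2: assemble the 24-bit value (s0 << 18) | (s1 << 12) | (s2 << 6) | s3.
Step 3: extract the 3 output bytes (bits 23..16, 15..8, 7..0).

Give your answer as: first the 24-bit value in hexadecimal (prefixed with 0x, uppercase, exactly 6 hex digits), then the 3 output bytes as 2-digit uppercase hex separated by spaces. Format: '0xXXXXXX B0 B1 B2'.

Answer: 0x33CE7A 33 CE 7A

Derivation:
Sextets: M=12, 8=60, 5=57, 6=58
24-bit: (12<<18) | (60<<12) | (57<<6) | 58
      = 0x300000 | 0x03C000 | 0x000E40 | 0x00003A
      = 0x33CE7A
Bytes: (v>>16)&0xFF=33, (v>>8)&0xFF=CE, v&0xFF=7A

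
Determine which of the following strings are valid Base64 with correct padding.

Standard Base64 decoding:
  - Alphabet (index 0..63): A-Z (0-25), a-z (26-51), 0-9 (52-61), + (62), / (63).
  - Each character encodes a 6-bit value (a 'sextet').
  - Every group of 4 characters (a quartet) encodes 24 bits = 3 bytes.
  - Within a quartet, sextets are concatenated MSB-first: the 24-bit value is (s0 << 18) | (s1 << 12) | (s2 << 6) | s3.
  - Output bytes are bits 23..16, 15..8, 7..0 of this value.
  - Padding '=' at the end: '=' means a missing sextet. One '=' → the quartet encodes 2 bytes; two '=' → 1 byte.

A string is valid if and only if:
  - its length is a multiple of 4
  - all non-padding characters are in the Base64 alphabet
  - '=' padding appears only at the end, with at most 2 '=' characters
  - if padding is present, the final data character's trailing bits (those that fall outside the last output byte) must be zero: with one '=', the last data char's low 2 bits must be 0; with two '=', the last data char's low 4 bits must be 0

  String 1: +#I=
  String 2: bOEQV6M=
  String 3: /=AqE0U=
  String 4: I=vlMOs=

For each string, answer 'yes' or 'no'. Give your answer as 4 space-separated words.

Answer: no yes no no

Derivation:
String 1: '+#I=' → invalid (bad char(s): ['#'])
String 2: 'bOEQV6M=' → valid
String 3: '/=AqE0U=' → invalid (bad char(s): ['=']; '=' in middle)
String 4: 'I=vlMOs=' → invalid (bad char(s): ['=']; '=' in middle)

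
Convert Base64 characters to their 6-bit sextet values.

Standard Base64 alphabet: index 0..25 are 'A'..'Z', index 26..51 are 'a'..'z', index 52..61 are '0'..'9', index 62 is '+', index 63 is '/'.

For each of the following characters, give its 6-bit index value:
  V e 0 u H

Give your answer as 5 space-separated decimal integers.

Answer: 21 30 52 46 7

Derivation:
'V': A..Z range, ord('V') − ord('A') = 21
'e': a..z range, 26 + ord('e') − ord('a') = 30
'0': 0..9 range, 52 + ord('0') − ord('0') = 52
'u': a..z range, 26 + ord('u') − ord('a') = 46
'H': A..Z range, ord('H') − ord('A') = 7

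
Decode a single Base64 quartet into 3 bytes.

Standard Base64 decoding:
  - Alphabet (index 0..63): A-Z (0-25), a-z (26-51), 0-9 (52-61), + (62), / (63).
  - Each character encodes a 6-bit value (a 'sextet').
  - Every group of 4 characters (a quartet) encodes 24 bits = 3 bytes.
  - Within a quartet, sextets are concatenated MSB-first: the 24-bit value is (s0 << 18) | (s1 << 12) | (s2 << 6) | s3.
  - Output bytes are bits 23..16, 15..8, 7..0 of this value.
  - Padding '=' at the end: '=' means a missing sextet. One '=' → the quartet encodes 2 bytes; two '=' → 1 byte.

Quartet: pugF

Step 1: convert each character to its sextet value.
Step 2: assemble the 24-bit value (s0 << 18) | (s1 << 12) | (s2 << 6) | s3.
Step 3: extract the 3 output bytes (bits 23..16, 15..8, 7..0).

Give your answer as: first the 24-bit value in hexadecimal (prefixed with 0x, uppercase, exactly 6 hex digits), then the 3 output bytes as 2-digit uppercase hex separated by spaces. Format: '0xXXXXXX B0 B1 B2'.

Answer: 0xA6E805 A6 E8 05

Derivation:
Sextets: p=41, u=46, g=32, F=5
24-bit: (41<<18) | (46<<12) | (32<<6) | 5
      = 0xA40000 | 0x02E000 | 0x000800 | 0x000005
      = 0xA6E805
Bytes: (v>>16)&0xFF=A6, (v>>8)&0xFF=E8, v&0xFF=05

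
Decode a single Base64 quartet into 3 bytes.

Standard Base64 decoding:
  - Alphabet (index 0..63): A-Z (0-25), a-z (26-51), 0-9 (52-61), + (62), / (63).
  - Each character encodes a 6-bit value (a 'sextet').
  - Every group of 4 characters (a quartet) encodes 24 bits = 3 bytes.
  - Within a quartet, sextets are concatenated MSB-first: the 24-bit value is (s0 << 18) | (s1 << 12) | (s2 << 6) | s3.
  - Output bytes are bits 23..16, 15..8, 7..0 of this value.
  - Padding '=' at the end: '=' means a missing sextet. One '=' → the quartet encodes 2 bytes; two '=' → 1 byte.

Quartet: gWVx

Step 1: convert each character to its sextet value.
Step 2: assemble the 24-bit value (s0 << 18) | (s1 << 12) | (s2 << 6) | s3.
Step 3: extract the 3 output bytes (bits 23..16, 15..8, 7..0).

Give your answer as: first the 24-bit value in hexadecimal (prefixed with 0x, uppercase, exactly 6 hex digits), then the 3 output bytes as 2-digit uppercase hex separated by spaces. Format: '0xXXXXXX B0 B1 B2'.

Sextets: g=32, W=22, V=21, x=49
24-bit: (32<<18) | (22<<12) | (21<<6) | 49
      = 0x800000 | 0x016000 | 0x000540 | 0x000031
      = 0x816571
Bytes: (v>>16)&0xFF=81, (v>>8)&0xFF=65, v&0xFF=71

Answer: 0x816571 81 65 71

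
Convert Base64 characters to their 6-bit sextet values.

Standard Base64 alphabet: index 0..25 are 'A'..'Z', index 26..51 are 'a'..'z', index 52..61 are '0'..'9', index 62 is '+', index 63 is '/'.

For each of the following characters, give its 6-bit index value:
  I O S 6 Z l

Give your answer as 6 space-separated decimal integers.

Answer: 8 14 18 58 25 37

Derivation:
'I': A..Z range, ord('I') − ord('A') = 8
'O': A..Z range, ord('O') − ord('A') = 14
'S': A..Z range, ord('S') − ord('A') = 18
'6': 0..9 range, 52 + ord('6') − ord('0') = 58
'Z': A..Z range, ord('Z') − ord('A') = 25
'l': a..z range, 26 + ord('l') − ord('a') = 37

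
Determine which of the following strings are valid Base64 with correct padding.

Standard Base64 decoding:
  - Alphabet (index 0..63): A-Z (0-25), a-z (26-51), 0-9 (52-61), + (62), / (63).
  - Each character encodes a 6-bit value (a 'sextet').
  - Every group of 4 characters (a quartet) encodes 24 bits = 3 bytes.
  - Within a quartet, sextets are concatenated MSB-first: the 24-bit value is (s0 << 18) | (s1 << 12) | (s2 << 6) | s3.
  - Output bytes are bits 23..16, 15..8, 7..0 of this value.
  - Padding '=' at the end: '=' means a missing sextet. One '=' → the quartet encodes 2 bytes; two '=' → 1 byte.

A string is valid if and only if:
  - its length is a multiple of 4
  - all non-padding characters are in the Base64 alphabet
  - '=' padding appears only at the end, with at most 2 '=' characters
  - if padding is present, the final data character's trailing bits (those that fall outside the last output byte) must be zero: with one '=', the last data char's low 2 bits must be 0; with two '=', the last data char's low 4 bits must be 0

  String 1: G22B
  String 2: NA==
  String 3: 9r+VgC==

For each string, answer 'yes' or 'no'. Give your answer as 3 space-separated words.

Answer: yes yes no

Derivation:
String 1: 'G22B' → valid
String 2: 'NA==' → valid
String 3: '9r+VgC==' → invalid (bad trailing bits)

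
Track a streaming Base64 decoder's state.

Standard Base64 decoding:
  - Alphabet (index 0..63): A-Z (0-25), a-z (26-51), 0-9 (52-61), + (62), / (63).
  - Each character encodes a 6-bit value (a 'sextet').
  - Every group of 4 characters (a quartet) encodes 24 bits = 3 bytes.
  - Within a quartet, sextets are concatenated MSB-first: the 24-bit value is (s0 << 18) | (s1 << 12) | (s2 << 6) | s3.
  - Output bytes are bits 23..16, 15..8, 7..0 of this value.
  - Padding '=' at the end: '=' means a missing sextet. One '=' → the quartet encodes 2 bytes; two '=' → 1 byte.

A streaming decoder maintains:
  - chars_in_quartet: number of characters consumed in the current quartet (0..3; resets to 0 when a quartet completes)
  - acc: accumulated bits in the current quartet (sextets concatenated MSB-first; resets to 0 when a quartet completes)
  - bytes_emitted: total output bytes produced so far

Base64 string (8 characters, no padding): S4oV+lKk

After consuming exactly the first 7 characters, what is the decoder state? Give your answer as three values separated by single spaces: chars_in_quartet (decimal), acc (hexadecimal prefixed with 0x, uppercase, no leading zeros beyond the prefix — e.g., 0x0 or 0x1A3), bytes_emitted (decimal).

After char 0 ('S'=18): chars_in_quartet=1 acc=0x12 bytes_emitted=0
After char 1 ('4'=56): chars_in_quartet=2 acc=0x4B8 bytes_emitted=0
After char 2 ('o'=40): chars_in_quartet=3 acc=0x12E28 bytes_emitted=0
After char 3 ('V'=21): chars_in_quartet=4 acc=0x4B8A15 -> emit 4B 8A 15, reset; bytes_emitted=3
After char 4 ('+'=62): chars_in_quartet=1 acc=0x3E bytes_emitted=3
After char 5 ('l'=37): chars_in_quartet=2 acc=0xFA5 bytes_emitted=3
After char 6 ('K'=10): chars_in_quartet=3 acc=0x3E94A bytes_emitted=3

Answer: 3 0x3E94A 3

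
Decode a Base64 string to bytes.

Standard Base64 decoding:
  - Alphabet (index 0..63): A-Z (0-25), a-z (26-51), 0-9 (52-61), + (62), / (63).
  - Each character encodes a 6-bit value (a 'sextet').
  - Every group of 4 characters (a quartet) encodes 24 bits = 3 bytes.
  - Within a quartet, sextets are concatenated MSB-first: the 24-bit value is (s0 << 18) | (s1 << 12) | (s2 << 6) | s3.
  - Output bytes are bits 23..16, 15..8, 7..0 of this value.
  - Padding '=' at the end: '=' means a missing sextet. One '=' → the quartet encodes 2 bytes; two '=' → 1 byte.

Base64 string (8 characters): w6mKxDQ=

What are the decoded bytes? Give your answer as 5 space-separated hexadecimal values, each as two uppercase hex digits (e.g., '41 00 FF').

Answer: C3 A9 8A C4 34

Derivation:
After char 0 ('w'=48): chars_in_quartet=1 acc=0x30 bytes_emitted=0
After char 1 ('6'=58): chars_in_quartet=2 acc=0xC3A bytes_emitted=0
After char 2 ('m'=38): chars_in_quartet=3 acc=0x30EA6 bytes_emitted=0
After char 3 ('K'=10): chars_in_quartet=4 acc=0xC3A98A -> emit C3 A9 8A, reset; bytes_emitted=3
After char 4 ('x'=49): chars_in_quartet=1 acc=0x31 bytes_emitted=3
After char 5 ('D'=3): chars_in_quartet=2 acc=0xC43 bytes_emitted=3
After char 6 ('Q'=16): chars_in_quartet=3 acc=0x310D0 bytes_emitted=3
Padding '=': partial quartet acc=0x310D0 -> emit C4 34; bytes_emitted=5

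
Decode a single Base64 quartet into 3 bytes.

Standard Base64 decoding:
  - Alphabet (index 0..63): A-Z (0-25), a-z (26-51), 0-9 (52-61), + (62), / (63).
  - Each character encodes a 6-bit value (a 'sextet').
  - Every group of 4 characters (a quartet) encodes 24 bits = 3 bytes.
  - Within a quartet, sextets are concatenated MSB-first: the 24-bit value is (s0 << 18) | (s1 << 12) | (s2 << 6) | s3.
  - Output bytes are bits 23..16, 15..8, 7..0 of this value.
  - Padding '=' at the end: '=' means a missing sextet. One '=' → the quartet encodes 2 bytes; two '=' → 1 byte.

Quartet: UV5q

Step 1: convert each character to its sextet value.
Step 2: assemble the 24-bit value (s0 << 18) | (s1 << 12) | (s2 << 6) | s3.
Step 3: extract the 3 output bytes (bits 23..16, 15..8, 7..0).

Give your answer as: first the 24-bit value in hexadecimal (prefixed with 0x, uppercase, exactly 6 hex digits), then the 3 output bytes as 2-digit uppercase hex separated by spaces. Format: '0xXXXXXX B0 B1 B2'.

Answer: 0x515E6A 51 5E 6A

Derivation:
Sextets: U=20, V=21, 5=57, q=42
24-bit: (20<<18) | (21<<12) | (57<<6) | 42
      = 0x500000 | 0x015000 | 0x000E40 | 0x00002A
      = 0x515E6A
Bytes: (v>>16)&0xFF=51, (v>>8)&0xFF=5E, v&0xFF=6A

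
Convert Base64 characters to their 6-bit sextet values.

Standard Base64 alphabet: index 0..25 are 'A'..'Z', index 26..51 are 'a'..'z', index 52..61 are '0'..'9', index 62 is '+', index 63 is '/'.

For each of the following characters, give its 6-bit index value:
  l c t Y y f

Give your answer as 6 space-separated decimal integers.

'l': a..z range, 26 + ord('l') − ord('a') = 37
'c': a..z range, 26 + ord('c') − ord('a') = 28
't': a..z range, 26 + ord('t') − ord('a') = 45
'Y': A..Z range, ord('Y') − ord('A') = 24
'y': a..z range, 26 + ord('y') − ord('a') = 50
'f': a..z range, 26 + ord('f') − ord('a') = 31

Answer: 37 28 45 24 50 31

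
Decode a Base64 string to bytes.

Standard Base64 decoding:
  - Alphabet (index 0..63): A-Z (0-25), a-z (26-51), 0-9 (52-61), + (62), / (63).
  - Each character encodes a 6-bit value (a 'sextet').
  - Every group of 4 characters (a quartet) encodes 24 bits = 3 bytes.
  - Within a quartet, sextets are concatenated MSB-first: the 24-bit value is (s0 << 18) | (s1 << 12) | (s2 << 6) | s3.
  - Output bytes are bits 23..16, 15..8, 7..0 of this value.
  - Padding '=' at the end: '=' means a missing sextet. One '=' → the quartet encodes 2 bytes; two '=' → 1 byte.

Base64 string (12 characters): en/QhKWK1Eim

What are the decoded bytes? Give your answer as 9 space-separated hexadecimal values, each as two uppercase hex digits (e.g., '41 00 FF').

Answer: 7A 7F D0 84 A5 8A D4 48 A6

Derivation:
After char 0 ('e'=30): chars_in_quartet=1 acc=0x1E bytes_emitted=0
After char 1 ('n'=39): chars_in_quartet=2 acc=0x7A7 bytes_emitted=0
After char 2 ('/'=63): chars_in_quartet=3 acc=0x1E9FF bytes_emitted=0
After char 3 ('Q'=16): chars_in_quartet=4 acc=0x7A7FD0 -> emit 7A 7F D0, reset; bytes_emitted=3
After char 4 ('h'=33): chars_in_quartet=1 acc=0x21 bytes_emitted=3
After char 5 ('K'=10): chars_in_quartet=2 acc=0x84A bytes_emitted=3
After char 6 ('W'=22): chars_in_quartet=3 acc=0x21296 bytes_emitted=3
After char 7 ('K'=10): chars_in_quartet=4 acc=0x84A58A -> emit 84 A5 8A, reset; bytes_emitted=6
After char 8 ('1'=53): chars_in_quartet=1 acc=0x35 bytes_emitted=6
After char 9 ('E'=4): chars_in_quartet=2 acc=0xD44 bytes_emitted=6
After char 10 ('i'=34): chars_in_quartet=3 acc=0x35122 bytes_emitted=6
After char 11 ('m'=38): chars_in_quartet=4 acc=0xD448A6 -> emit D4 48 A6, reset; bytes_emitted=9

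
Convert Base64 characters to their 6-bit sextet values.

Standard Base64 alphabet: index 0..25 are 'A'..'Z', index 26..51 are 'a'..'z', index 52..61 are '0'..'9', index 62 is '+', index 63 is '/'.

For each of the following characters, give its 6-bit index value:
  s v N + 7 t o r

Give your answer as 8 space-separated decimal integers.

's': a..z range, 26 + ord('s') − ord('a') = 44
'v': a..z range, 26 + ord('v') − ord('a') = 47
'N': A..Z range, ord('N') − ord('A') = 13
'+': index 62
'7': 0..9 range, 52 + ord('7') − ord('0') = 59
't': a..z range, 26 + ord('t') − ord('a') = 45
'o': a..z range, 26 + ord('o') − ord('a') = 40
'r': a..z range, 26 + ord('r') − ord('a') = 43

Answer: 44 47 13 62 59 45 40 43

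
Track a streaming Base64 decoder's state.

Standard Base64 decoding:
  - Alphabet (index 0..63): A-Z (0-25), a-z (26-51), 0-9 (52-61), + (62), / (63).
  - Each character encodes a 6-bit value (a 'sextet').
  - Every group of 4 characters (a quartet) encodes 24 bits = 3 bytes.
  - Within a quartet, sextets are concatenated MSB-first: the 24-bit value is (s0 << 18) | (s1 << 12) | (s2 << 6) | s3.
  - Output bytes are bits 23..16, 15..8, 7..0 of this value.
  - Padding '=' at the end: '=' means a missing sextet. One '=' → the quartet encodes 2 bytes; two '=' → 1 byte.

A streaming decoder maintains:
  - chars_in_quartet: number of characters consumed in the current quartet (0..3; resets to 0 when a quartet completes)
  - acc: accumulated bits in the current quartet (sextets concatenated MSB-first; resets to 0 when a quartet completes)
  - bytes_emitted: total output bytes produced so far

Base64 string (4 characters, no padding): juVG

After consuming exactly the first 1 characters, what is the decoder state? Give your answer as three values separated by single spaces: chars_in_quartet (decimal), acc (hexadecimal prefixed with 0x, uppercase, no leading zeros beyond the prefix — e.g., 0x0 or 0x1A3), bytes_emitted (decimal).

Answer: 1 0x23 0

Derivation:
After char 0 ('j'=35): chars_in_quartet=1 acc=0x23 bytes_emitted=0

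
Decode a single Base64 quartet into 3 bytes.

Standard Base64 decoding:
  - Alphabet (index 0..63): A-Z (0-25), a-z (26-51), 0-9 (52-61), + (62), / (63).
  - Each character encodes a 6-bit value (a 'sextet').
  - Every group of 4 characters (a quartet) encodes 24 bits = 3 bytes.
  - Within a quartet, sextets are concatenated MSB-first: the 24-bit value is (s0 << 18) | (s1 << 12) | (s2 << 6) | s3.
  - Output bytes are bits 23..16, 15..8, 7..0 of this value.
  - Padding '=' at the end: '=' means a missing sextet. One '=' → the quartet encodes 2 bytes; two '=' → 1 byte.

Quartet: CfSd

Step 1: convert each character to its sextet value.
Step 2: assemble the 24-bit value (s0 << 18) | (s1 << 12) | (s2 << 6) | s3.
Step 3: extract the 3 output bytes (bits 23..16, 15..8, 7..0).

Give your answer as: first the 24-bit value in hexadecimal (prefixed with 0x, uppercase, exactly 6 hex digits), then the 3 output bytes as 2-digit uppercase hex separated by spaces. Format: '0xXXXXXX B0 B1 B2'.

Sextets: C=2, f=31, S=18, d=29
24-bit: (2<<18) | (31<<12) | (18<<6) | 29
      = 0x080000 | 0x01F000 | 0x000480 | 0x00001D
      = 0x09F49D
Bytes: (v>>16)&0xFF=09, (v>>8)&0xFF=F4, v&0xFF=9D

Answer: 0x09F49D 09 F4 9D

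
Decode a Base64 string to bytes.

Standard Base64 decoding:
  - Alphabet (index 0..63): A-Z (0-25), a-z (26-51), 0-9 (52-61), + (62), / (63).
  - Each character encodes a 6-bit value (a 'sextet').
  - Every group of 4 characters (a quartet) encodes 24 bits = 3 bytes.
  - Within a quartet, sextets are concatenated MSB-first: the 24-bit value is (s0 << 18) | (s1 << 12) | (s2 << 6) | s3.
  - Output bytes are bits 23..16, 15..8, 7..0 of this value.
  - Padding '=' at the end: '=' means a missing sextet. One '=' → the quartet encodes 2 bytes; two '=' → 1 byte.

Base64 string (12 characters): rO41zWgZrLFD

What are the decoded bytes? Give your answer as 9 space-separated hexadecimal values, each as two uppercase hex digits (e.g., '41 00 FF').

After char 0 ('r'=43): chars_in_quartet=1 acc=0x2B bytes_emitted=0
After char 1 ('O'=14): chars_in_quartet=2 acc=0xACE bytes_emitted=0
After char 2 ('4'=56): chars_in_quartet=3 acc=0x2B3B8 bytes_emitted=0
After char 3 ('1'=53): chars_in_quartet=4 acc=0xACEE35 -> emit AC EE 35, reset; bytes_emitted=3
After char 4 ('z'=51): chars_in_quartet=1 acc=0x33 bytes_emitted=3
After char 5 ('W'=22): chars_in_quartet=2 acc=0xCD6 bytes_emitted=3
After char 6 ('g'=32): chars_in_quartet=3 acc=0x335A0 bytes_emitted=3
After char 7 ('Z'=25): chars_in_quartet=4 acc=0xCD6819 -> emit CD 68 19, reset; bytes_emitted=6
After char 8 ('r'=43): chars_in_quartet=1 acc=0x2B bytes_emitted=6
After char 9 ('L'=11): chars_in_quartet=2 acc=0xACB bytes_emitted=6
After char 10 ('F'=5): chars_in_quartet=3 acc=0x2B2C5 bytes_emitted=6
After char 11 ('D'=3): chars_in_quartet=4 acc=0xACB143 -> emit AC B1 43, reset; bytes_emitted=9

Answer: AC EE 35 CD 68 19 AC B1 43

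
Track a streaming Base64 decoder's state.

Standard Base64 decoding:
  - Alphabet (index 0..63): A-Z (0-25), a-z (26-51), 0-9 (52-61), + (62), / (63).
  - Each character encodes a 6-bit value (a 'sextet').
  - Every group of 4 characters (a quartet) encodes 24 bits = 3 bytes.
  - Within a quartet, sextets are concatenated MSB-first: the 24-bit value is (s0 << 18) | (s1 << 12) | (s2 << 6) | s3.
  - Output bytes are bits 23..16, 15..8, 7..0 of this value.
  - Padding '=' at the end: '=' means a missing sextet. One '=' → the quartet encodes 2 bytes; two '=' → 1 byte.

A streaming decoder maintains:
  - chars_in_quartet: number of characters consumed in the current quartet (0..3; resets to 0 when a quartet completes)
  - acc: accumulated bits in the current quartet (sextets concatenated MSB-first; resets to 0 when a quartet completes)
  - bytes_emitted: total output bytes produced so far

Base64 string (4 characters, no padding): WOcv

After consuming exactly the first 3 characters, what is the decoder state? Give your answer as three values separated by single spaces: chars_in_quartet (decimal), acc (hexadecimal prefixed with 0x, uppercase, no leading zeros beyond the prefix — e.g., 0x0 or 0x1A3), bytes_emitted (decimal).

After char 0 ('W'=22): chars_in_quartet=1 acc=0x16 bytes_emitted=0
After char 1 ('O'=14): chars_in_quartet=2 acc=0x58E bytes_emitted=0
After char 2 ('c'=28): chars_in_quartet=3 acc=0x1639C bytes_emitted=0

Answer: 3 0x1639C 0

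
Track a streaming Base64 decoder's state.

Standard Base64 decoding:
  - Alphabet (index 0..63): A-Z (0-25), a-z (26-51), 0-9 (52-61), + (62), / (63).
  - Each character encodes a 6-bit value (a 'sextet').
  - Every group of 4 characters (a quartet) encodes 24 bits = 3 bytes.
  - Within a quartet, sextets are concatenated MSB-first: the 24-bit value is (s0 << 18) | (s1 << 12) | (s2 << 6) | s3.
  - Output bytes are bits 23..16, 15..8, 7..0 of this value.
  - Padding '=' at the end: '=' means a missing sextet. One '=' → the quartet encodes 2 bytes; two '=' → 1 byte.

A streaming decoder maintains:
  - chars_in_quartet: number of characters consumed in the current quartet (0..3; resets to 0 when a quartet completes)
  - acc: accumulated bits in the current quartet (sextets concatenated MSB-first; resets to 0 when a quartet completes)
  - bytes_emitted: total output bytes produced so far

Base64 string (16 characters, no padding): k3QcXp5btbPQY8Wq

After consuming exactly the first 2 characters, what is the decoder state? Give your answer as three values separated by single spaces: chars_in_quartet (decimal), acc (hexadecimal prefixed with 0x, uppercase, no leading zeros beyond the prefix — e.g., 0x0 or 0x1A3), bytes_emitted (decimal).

After char 0 ('k'=36): chars_in_quartet=1 acc=0x24 bytes_emitted=0
After char 1 ('3'=55): chars_in_quartet=2 acc=0x937 bytes_emitted=0

Answer: 2 0x937 0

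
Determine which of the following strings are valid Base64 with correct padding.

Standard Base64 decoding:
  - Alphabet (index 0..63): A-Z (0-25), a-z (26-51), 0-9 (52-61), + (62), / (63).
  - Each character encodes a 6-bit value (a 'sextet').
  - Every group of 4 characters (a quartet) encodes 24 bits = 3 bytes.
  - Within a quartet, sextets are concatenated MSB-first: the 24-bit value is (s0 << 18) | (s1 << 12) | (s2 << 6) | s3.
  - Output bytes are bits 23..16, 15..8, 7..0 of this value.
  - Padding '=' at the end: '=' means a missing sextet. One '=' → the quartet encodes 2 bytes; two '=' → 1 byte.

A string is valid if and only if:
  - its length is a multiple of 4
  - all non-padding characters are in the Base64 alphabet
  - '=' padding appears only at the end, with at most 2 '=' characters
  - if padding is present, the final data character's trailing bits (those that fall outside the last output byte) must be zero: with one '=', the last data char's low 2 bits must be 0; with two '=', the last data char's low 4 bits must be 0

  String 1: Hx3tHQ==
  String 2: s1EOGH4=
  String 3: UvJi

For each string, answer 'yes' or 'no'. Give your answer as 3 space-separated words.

Answer: yes yes yes

Derivation:
String 1: 'Hx3tHQ==' → valid
String 2: 's1EOGH4=' → valid
String 3: 'UvJi' → valid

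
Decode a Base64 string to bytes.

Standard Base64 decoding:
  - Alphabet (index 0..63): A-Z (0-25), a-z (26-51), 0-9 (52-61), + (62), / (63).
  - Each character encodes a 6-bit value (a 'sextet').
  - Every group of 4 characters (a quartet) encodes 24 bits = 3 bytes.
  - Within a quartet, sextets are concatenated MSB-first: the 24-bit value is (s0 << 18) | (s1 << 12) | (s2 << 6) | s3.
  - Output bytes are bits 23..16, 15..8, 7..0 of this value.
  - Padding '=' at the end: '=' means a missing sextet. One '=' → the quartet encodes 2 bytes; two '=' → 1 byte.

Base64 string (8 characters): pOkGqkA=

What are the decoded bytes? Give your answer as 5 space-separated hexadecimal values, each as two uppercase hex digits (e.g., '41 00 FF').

After char 0 ('p'=41): chars_in_quartet=1 acc=0x29 bytes_emitted=0
After char 1 ('O'=14): chars_in_quartet=2 acc=0xA4E bytes_emitted=0
After char 2 ('k'=36): chars_in_quartet=3 acc=0x293A4 bytes_emitted=0
After char 3 ('G'=6): chars_in_quartet=4 acc=0xA4E906 -> emit A4 E9 06, reset; bytes_emitted=3
After char 4 ('q'=42): chars_in_quartet=1 acc=0x2A bytes_emitted=3
After char 5 ('k'=36): chars_in_quartet=2 acc=0xAA4 bytes_emitted=3
After char 6 ('A'=0): chars_in_quartet=3 acc=0x2A900 bytes_emitted=3
Padding '=': partial quartet acc=0x2A900 -> emit AA 40; bytes_emitted=5

Answer: A4 E9 06 AA 40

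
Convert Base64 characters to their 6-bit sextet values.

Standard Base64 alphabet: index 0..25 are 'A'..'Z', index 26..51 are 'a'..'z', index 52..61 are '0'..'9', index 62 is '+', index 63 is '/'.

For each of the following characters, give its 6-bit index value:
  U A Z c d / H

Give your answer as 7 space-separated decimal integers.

'U': A..Z range, ord('U') − ord('A') = 20
'A': A..Z range, ord('A') − ord('A') = 0
'Z': A..Z range, ord('Z') − ord('A') = 25
'c': a..z range, 26 + ord('c') − ord('a') = 28
'd': a..z range, 26 + ord('d') − ord('a') = 29
'/': index 63
'H': A..Z range, ord('H') − ord('A') = 7

Answer: 20 0 25 28 29 63 7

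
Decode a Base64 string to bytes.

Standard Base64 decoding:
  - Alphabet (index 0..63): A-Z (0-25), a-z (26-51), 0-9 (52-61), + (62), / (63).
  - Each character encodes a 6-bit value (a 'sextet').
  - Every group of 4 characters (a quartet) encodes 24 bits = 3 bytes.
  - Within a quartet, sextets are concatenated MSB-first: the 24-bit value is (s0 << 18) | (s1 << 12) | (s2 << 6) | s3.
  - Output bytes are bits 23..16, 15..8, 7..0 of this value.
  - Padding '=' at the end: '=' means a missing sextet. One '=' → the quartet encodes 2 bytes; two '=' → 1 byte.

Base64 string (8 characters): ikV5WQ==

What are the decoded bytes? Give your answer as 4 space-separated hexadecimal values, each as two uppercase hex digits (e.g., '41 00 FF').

Answer: 8A 45 79 59

Derivation:
After char 0 ('i'=34): chars_in_quartet=1 acc=0x22 bytes_emitted=0
After char 1 ('k'=36): chars_in_quartet=2 acc=0x8A4 bytes_emitted=0
After char 2 ('V'=21): chars_in_quartet=3 acc=0x22915 bytes_emitted=0
After char 3 ('5'=57): chars_in_quartet=4 acc=0x8A4579 -> emit 8A 45 79, reset; bytes_emitted=3
After char 4 ('W'=22): chars_in_quartet=1 acc=0x16 bytes_emitted=3
After char 5 ('Q'=16): chars_in_quartet=2 acc=0x590 bytes_emitted=3
Padding '==': partial quartet acc=0x590 -> emit 59; bytes_emitted=4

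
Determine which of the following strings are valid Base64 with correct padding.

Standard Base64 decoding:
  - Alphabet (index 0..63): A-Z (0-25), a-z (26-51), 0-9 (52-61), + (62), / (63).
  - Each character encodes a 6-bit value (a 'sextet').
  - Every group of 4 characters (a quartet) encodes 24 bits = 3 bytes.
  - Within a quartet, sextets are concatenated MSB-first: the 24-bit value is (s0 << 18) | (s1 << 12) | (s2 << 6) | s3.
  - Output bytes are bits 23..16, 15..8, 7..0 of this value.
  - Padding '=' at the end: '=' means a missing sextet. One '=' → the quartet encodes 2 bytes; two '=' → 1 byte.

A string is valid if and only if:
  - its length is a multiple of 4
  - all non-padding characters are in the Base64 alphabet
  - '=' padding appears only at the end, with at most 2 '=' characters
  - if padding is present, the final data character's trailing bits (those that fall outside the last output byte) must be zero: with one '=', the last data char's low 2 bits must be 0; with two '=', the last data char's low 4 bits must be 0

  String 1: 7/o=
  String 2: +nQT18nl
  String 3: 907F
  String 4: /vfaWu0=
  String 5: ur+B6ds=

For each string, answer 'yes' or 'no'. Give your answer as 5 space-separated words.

Answer: yes yes yes yes yes

Derivation:
String 1: '7/o=' → valid
String 2: '+nQT18nl' → valid
String 3: '907F' → valid
String 4: '/vfaWu0=' → valid
String 5: 'ur+B6ds=' → valid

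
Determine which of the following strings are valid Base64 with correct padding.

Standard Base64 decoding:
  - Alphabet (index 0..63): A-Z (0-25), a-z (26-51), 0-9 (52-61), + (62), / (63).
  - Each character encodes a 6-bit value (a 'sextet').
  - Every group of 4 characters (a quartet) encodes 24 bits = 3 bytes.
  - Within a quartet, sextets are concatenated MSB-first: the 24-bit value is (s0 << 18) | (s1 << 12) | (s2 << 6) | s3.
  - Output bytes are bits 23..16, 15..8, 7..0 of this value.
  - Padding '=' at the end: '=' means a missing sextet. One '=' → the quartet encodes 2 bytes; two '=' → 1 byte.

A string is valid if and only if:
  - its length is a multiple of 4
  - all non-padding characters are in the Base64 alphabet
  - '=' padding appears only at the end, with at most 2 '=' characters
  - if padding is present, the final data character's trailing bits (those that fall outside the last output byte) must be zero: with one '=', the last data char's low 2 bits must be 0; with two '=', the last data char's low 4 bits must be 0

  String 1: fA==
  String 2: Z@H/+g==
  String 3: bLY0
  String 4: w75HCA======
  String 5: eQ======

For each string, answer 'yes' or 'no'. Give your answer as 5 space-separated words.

Answer: yes no yes no no

Derivation:
String 1: 'fA==' → valid
String 2: 'Z@H/+g==' → invalid (bad char(s): ['@'])
String 3: 'bLY0' → valid
String 4: 'w75HCA======' → invalid (6 pad chars (max 2))
String 5: 'eQ======' → invalid (6 pad chars (max 2))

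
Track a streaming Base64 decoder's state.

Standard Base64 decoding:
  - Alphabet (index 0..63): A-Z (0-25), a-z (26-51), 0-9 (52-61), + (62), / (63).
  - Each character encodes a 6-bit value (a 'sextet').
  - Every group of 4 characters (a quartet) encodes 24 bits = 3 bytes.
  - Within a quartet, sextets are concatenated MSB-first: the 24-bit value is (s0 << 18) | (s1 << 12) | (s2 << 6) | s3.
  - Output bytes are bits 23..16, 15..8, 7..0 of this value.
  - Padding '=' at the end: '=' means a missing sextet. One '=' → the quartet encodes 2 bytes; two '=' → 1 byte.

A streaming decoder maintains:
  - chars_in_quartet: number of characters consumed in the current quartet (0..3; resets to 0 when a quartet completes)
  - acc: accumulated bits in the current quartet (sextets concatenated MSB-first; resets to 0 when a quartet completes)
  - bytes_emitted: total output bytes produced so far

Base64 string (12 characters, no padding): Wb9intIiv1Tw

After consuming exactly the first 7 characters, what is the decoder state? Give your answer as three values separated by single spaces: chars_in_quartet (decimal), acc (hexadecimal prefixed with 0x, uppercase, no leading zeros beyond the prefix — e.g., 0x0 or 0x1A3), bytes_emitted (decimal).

After char 0 ('W'=22): chars_in_quartet=1 acc=0x16 bytes_emitted=0
After char 1 ('b'=27): chars_in_quartet=2 acc=0x59B bytes_emitted=0
After char 2 ('9'=61): chars_in_quartet=3 acc=0x166FD bytes_emitted=0
After char 3 ('i'=34): chars_in_quartet=4 acc=0x59BF62 -> emit 59 BF 62, reset; bytes_emitted=3
After char 4 ('n'=39): chars_in_quartet=1 acc=0x27 bytes_emitted=3
After char 5 ('t'=45): chars_in_quartet=2 acc=0x9ED bytes_emitted=3
After char 6 ('I'=8): chars_in_quartet=3 acc=0x27B48 bytes_emitted=3

Answer: 3 0x27B48 3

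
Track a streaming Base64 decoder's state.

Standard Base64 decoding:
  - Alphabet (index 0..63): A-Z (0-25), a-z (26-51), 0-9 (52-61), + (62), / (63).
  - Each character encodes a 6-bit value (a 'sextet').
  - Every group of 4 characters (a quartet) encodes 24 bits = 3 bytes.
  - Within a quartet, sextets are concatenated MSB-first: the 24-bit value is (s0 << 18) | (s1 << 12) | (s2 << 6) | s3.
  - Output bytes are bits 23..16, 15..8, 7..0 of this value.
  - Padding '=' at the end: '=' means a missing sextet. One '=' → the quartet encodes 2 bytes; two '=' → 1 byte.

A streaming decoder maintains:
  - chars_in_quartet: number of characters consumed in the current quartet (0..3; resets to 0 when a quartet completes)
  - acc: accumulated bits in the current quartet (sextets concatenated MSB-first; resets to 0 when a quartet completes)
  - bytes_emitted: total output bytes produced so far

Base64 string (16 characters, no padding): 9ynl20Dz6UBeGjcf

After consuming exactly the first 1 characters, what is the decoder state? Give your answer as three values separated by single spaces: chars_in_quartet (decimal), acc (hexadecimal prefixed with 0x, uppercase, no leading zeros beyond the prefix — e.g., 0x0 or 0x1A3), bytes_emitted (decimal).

Answer: 1 0x3D 0

Derivation:
After char 0 ('9'=61): chars_in_quartet=1 acc=0x3D bytes_emitted=0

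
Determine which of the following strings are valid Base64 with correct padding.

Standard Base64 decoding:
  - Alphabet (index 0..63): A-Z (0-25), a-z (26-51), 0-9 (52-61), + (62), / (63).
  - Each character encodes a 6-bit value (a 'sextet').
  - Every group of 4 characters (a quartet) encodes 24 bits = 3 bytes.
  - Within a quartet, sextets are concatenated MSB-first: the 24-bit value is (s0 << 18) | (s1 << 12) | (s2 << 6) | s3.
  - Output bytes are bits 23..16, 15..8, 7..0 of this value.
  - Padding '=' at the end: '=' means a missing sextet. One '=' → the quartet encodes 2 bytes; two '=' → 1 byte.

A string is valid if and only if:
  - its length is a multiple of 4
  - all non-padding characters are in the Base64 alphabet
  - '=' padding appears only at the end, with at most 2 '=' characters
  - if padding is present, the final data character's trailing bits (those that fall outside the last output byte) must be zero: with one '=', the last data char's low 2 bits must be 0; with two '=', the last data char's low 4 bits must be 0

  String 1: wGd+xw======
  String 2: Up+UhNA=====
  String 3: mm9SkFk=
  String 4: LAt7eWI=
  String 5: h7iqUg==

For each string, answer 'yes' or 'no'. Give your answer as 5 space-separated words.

Answer: no no yes yes yes

Derivation:
String 1: 'wGd+xw======' → invalid (6 pad chars (max 2))
String 2: 'Up+UhNA=====' → invalid (5 pad chars (max 2))
String 3: 'mm9SkFk=' → valid
String 4: 'LAt7eWI=' → valid
String 5: 'h7iqUg==' → valid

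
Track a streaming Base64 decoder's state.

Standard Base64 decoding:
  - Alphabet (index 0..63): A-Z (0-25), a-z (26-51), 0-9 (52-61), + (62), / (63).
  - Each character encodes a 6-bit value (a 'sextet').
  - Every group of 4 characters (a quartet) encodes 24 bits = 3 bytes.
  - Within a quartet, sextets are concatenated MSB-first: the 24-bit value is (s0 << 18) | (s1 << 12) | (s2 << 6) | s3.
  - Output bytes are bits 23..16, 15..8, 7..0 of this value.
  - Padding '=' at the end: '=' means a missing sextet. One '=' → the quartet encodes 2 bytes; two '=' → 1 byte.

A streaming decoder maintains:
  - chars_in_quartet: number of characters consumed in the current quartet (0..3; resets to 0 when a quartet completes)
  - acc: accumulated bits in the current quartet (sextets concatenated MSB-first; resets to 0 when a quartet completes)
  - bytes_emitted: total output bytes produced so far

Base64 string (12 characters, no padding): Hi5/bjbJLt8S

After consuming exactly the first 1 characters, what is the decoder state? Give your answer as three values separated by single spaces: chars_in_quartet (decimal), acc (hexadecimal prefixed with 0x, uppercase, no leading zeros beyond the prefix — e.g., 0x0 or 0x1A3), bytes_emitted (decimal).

After char 0 ('H'=7): chars_in_quartet=1 acc=0x7 bytes_emitted=0

Answer: 1 0x7 0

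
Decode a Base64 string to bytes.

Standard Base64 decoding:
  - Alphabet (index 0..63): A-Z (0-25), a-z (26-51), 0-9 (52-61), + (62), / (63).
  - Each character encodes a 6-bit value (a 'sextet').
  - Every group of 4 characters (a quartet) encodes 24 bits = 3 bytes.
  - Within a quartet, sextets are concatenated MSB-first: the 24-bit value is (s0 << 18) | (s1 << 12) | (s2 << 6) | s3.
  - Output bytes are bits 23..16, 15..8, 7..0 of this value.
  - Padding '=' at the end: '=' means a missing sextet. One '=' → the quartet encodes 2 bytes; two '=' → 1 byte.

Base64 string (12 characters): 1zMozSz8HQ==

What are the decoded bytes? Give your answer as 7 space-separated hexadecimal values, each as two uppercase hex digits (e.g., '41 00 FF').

Answer: D7 33 28 CD 2C FC 1D

Derivation:
After char 0 ('1'=53): chars_in_quartet=1 acc=0x35 bytes_emitted=0
After char 1 ('z'=51): chars_in_quartet=2 acc=0xD73 bytes_emitted=0
After char 2 ('M'=12): chars_in_quartet=3 acc=0x35CCC bytes_emitted=0
After char 3 ('o'=40): chars_in_quartet=4 acc=0xD73328 -> emit D7 33 28, reset; bytes_emitted=3
After char 4 ('z'=51): chars_in_quartet=1 acc=0x33 bytes_emitted=3
After char 5 ('S'=18): chars_in_quartet=2 acc=0xCD2 bytes_emitted=3
After char 6 ('z'=51): chars_in_quartet=3 acc=0x334B3 bytes_emitted=3
After char 7 ('8'=60): chars_in_quartet=4 acc=0xCD2CFC -> emit CD 2C FC, reset; bytes_emitted=6
After char 8 ('H'=7): chars_in_quartet=1 acc=0x7 bytes_emitted=6
After char 9 ('Q'=16): chars_in_quartet=2 acc=0x1D0 bytes_emitted=6
Padding '==': partial quartet acc=0x1D0 -> emit 1D; bytes_emitted=7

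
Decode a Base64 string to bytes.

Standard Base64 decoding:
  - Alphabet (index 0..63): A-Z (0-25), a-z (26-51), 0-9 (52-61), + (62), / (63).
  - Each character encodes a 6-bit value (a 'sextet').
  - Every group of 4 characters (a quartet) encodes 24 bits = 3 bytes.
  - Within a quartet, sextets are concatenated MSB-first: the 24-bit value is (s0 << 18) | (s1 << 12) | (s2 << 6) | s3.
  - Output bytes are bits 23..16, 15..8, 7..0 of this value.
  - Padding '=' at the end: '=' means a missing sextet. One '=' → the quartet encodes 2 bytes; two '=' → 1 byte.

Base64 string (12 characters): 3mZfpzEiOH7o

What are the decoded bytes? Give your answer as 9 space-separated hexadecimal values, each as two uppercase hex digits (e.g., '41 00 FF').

After char 0 ('3'=55): chars_in_quartet=1 acc=0x37 bytes_emitted=0
After char 1 ('m'=38): chars_in_quartet=2 acc=0xDE6 bytes_emitted=0
After char 2 ('Z'=25): chars_in_quartet=3 acc=0x37999 bytes_emitted=0
After char 3 ('f'=31): chars_in_quartet=4 acc=0xDE665F -> emit DE 66 5F, reset; bytes_emitted=3
After char 4 ('p'=41): chars_in_quartet=1 acc=0x29 bytes_emitted=3
After char 5 ('z'=51): chars_in_quartet=2 acc=0xA73 bytes_emitted=3
After char 6 ('E'=4): chars_in_quartet=3 acc=0x29CC4 bytes_emitted=3
After char 7 ('i'=34): chars_in_quartet=4 acc=0xA73122 -> emit A7 31 22, reset; bytes_emitted=6
After char 8 ('O'=14): chars_in_quartet=1 acc=0xE bytes_emitted=6
After char 9 ('H'=7): chars_in_quartet=2 acc=0x387 bytes_emitted=6
After char 10 ('7'=59): chars_in_quartet=3 acc=0xE1FB bytes_emitted=6
After char 11 ('o'=40): chars_in_quartet=4 acc=0x387EE8 -> emit 38 7E E8, reset; bytes_emitted=9

Answer: DE 66 5F A7 31 22 38 7E E8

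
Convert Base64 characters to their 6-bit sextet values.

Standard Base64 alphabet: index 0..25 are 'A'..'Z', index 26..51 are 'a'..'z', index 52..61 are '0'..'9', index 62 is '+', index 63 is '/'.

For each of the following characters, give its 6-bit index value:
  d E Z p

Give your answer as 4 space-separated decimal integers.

Answer: 29 4 25 41

Derivation:
'd': a..z range, 26 + ord('d') − ord('a') = 29
'E': A..Z range, ord('E') − ord('A') = 4
'Z': A..Z range, ord('Z') − ord('A') = 25
'p': a..z range, 26 + ord('p') − ord('a') = 41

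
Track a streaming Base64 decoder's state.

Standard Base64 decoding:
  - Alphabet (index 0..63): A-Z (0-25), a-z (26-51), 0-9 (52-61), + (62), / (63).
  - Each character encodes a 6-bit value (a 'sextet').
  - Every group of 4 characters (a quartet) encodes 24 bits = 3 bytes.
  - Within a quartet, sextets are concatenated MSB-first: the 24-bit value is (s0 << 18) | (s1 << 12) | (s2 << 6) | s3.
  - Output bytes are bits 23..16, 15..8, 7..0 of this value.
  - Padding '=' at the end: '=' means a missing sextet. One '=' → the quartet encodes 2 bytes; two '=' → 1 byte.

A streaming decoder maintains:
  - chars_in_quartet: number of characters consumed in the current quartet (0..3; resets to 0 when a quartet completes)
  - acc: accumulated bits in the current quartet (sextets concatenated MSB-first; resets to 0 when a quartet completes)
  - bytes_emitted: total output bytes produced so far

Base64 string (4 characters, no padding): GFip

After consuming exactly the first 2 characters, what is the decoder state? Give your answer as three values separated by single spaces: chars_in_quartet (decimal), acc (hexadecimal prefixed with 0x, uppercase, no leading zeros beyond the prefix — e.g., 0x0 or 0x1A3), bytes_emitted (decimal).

After char 0 ('G'=6): chars_in_quartet=1 acc=0x6 bytes_emitted=0
After char 1 ('F'=5): chars_in_quartet=2 acc=0x185 bytes_emitted=0

Answer: 2 0x185 0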